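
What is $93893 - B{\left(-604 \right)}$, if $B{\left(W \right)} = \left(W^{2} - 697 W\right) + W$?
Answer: $-691307$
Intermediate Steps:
$B{\left(W \right)} = W^{2} - 696 W$
$93893 - B{\left(-604 \right)} = 93893 - - 604 \left(-696 - 604\right) = 93893 - \left(-604\right) \left(-1300\right) = 93893 - 785200 = -691307$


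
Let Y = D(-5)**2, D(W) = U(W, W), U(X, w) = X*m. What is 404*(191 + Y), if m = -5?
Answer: 329664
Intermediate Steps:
U(X, w) = -5*X (U(X, w) = X*(-5) = -5*X)
D(W) = -5*W
Y = 625 (Y = (-5*(-5))**2 = 25**2 = 625)
404*(191 + Y) = 404*(191 + 625) = 404*816 = 329664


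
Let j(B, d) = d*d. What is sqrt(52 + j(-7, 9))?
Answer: sqrt(133) ≈ 11.533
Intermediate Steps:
j(B, d) = d**2
sqrt(52 + j(-7, 9)) = sqrt(52 + 9**2) = sqrt(52 + 81) = sqrt(133)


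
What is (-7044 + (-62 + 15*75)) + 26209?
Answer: 20228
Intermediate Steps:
(-7044 + (-62 + 15*75)) + 26209 = (-7044 + (-62 + 1125)) + 26209 = (-7044 + 1063) + 26209 = -5981 + 26209 = 20228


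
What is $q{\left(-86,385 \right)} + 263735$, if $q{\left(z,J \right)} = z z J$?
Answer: $3111195$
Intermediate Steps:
$q{\left(z,J \right)} = J z^{2}$ ($q{\left(z,J \right)} = z^{2} J = J z^{2}$)
$q{\left(-86,385 \right)} + 263735 = 385 \left(-86\right)^{2} + 263735 = 385 \cdot 7396 + 263735 = 2847460 + 263735 = 3111195$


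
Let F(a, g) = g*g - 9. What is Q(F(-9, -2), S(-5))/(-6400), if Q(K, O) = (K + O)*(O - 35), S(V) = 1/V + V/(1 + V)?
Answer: -53641/2560000 ≈ -0.020954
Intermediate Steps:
S(V) = 1/V + V/(1 + V)
F(a, g) = -9 + g² (F(a, g) = g² - 9 = -9 + g²)
Q(K, O) = (-35 + O)*(K + O) (Q(K, O) = (K + O)*(-35 + O) = (-35 + O)*(K + O))
Q(F(-9, -2), S(-5))/(-6400) = (((1 - 5 + (-5)²)/((-5)*(1 - 5)))² - 35*(-9 + (-2)²) - 35*(1 - 5 + (-5)²)/((-5)*(1 - 5)) + (-9 + (-2)²)*((1 - 5 + (-5)²)/((-5)*(1 - 5))))/(-6400) = ((-⅕*(1 - 5 + 25)/(-4))² - 35*(-9 + 4) - (-7)*(1 - 5 + 25)/(-4) + (-9 + 4)*(-⅕*(1 - 5 + 25)/(-4)))*(-1/6400) = ((-⅕*(-¼)*21)² - 35*(-5) - (-7)*(-1)*21/4 - (-1)*(-1)*21/4)*(-1/6400) = ((21/20)² + 175 - 35*21/20 - 5*21/20)*(-1/6400) = (441/400 + 175 - 147/4 - 21/4)*(-1/6400) = (53641/400)*(-1/6400) = -53641/2560000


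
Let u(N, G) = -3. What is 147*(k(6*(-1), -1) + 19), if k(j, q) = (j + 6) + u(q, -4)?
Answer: 2352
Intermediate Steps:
k(j, q) = 3 + j (k(j, q) = (j + 6) - 3 = (6 + j) - 3 = 3 + j)
147*(k(6*(-1), -1) + 19) = 147*((3 + 6*(-1)) + 19) = 147*((3 - 6) + 19) = 147*(-3 + 19) = 147*16 = 2352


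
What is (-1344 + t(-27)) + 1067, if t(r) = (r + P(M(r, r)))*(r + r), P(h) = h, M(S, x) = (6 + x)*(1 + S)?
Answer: -28303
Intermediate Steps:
M(S, x) = (1 + S)*(6 + x)
t(r) = 2*r*(6 + r² + 8*r) (t(r) = (r + (6 + r + 6*r + r*r))*(r + r) = (r + (6 + r + 6*r + r²))*(2*r) = (r + (6 + r² + 7*r))*(2*r) = (6 + r² + 8*r)*(2*r) = 2*r*(6 + r² + 8*r))
(-1344 + t(-27)) + 1067 = (-1344 + 2*(-27)*(6 + (-27)² + 8*(-27))) + 1067 = (-1344 + 2*(-27)*(6 + 729 - 216)) + 1067 = (-1344 + 2*(-27)*519) + 1067 = (-1344 - 28026) + 1067 = -29370 + 1067 = -28303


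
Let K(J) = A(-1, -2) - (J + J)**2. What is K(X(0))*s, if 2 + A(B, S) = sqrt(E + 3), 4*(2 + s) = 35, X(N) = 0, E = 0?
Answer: -27/2 + 27*sqrt(3)/4 ≈ -1.8087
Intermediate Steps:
s = 27/4 (s = -2 + (1/4)*35 = -2 + 35/4 = 27/4 ≈ 6.7500)
A(B, S) = -2 + sqrt(3) (A(B, S) = -2 + sqrt(0 + 3) = -2 + sqrt(3))
K(J) = -2 + sqrt(3) - 4*J**2 (K(J) = (-2 + sqrt(3)) - (J + J)**2 = (-2 + sqrt(3)) - (2*J)**2 = (-2 + sqrt(3)) - 4*J**2 = -2 + sqrt(3) - 4*J**2)
K(X(0))*s = (-2 + sqrt(3) - 4*0**2)*(27/4) = (-2 + sqrt(3) - 4*0)*(27/4) = (-2 + sqrt(3) + 0)*(27/4) = (-2 + sqrt(3))*(27/4) = -27/2 + 27*sqrt(3)/4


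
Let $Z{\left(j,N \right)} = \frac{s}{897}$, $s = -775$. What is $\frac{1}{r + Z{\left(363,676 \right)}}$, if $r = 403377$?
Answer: $\frac{897}{361828394} \approx 2.4791 \cdot 10^{-6}$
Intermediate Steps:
$Z{\left(j,N \right)} = - \frac{775}{897}$
$\frac{1}{r + Z{\left(363,676 \right)}} = \frac{1}{403377 - \frac{775}{897}} = \frac{1}{\frac{361828394}{897}} = \frac{897}{361828394}$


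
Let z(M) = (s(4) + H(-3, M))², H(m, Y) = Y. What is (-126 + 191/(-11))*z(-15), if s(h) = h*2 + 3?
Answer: -25232/11 ≈ -2293.8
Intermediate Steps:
s(h) = 3 + 2*h (s(h) = 2*h + 3 = 3 + 2*h)
z(M) = (11 + M)² (z(M) = ((3 + 2*4) + M)² = ((3 + 8) + M)² = (11 + M)²)
(-126 + 191/(-11))*z(-15) = (-126 + 191/(-11))*(11 - 15)² = (-126 + 191*(-1/11))*(-4)² = (-126 - 191/11)*16 = -1577/11*16 = -25232/11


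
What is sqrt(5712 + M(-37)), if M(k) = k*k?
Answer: sqrt(7081) ≈ 84.149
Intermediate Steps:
M(k) = k**2
sqrt(5712 + M(-37)) = sqrt(5712 + (-37)**2) = sqrt(5712 + 1369) = sqrt(7081)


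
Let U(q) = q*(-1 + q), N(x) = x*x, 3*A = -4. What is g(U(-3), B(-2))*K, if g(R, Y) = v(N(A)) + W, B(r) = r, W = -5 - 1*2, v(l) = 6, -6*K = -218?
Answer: -109/3 ≈ -36.333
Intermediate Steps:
K = 109/3 (K = -1/6*(-218) = 109/3 ≈ 36.333)
A = -4/3 (A = (1/3)*(-4) = -4/3 ≈ -1.3333)
N(x) = x**2
W = -7 (W = -5 - 2 = -7)
g(R, Y) = -1 (g(R, Y) = 6 - 7 = -1)
g(U(-3), B(-2))*K = -1*109/3 = -109/3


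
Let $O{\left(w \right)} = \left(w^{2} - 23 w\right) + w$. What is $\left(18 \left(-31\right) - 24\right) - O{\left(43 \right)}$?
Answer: $-1485$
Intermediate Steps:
$O{\left(w \right)} = w^{2} - 22 w$
$\left(18 \left(-31\right) - 24\right) - O{\left(43 \right)} = \left(18 \left(-31\right) - 24\right) - 43 \left(-22 + 43\right) = \left(-558 - 24\right) - 43 \cdot 21 = -582 - 903 = -1485$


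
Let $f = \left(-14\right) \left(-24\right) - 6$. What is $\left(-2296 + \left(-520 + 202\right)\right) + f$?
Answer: $-2284$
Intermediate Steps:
$f = 330$ ($f = 336 - 6 = 330$)
$\left(-2296 + \left(-520 + 202\right)\right) + f = \left(-2296 + \left(-520 + 202\right)\right) + 330 = \left(-2296 - 318\right) + 330 = -2614 + 330 = -2284$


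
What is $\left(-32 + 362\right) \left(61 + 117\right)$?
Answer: $58740$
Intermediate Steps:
$\left(-32 + 362\right) \left(61 + 117\right) = 330 \cdot 178 = 58740$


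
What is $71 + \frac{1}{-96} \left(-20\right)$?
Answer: $\frac{1709}{24} \approx 71.208$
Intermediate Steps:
$71 + \frac{1}{-96} \left(-20\right) = 71 - - \frac{5}{24} = 71 + \frac{5}{24} = \frac{1709}{24}$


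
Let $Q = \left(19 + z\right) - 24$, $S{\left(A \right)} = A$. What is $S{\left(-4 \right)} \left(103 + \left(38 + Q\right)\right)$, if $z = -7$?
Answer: $-516$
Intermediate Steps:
$Q = -12$ ($Q = \left(19 - 7\right) - 24 = 12 - 24 = -12$)
$S{\left(-4 \right)} \left(103 + \left(38 + Q\right)\right) = - 4 \left(103 + \left(38 - 12\right)\right) = - 4 \left(103 + 26\right) = \left(-4\right) 129 = -516$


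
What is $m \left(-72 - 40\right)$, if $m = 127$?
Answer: $-14224$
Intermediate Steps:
$m \left(-72 - 40\right) = 127 \left(-72 - 40\right) = 127 \left(-112\right) = -14224$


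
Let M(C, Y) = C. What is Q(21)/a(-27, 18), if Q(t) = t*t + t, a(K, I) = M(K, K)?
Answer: -154/9 ≈ -17.111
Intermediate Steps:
a(K, I) = K
Q(t) = t + t**2 (Q(t) = t**2 + t = t + t**2)
Q(21)/a(-27, 18) = (21*(1 + 21))/(-27) = (21*22)*(-1/27) = 462*(-1/27) = -154/9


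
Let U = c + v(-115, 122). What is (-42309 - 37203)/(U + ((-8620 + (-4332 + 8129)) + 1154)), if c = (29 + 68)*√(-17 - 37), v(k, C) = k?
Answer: 150436704/7413371 + 11568996*I*√6/7413371 ≈ 20.293 + 3.8226*I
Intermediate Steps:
c = 291*I*√6 (c = 97*√(-54) = 97*(3*I*√6) = 291*I*√6 ≈ 712.8*I)
U = -115 + 291*I*√6 (U = 291*I*√6 - 115 = -115 + 291*I*√6 ≈ -115.0 + 712.8*I)
(-42309 - 37203)/(U + ((-8620 + (-4332 + 8129)) + 1154)) = (-42309 - 37203)/((-115 + 291*I*√6) + ((-8620 + (-4332 + 8129)) + 1154)) = -79512/((-115 + 291*I*√6) + ((-8620 + 3797) + 1154)) = -79512/((-115 + 291*I*√6) + (-4823 + 1154)) = -79512/((-115 + 291*I*√6) - 3669) = -79512/(-3784 + 291*I*√6)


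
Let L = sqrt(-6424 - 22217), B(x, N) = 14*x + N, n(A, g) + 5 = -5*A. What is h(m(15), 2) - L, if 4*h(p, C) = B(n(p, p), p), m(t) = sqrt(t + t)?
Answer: -35/2 - 69*sqrt(30)/4 - I*sqrt(28641) ≈ -111.98 - 169.24*I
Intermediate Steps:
n(A, g) = -5 - 5*A
m(t) = sqrt(2)*sqrt(t) (m(t) = sqrt(2*t) = sqrt(2)*sqrt(t))
B(x, N) = N + 14*x
L = I*sqrt(28641) (L = sqrt(-28641) = I*sqrt(28641) ≈ 169.24*I)
h(p, C) = -35/2 - 69*p/4 (h(p, C) = (p + 14*(-5 - 5*p))/4 = (p + (-70 - 70*p))/4 = (-70 - 69*p)/4 = -35/2 - 69*p/4)
h(m(15), 2) - L = (-35/2 - 69*sqrt(2)*sqrt(15)/4) - I*sqrt(28641) = (-35/2 - 69*sqrt(30)/4) - I*sqrt(28641) = -35/2 - 69*sqrt(30)/4 - I*sqrt(28641)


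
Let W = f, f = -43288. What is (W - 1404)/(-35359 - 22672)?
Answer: 44692/58031 ≈ 0.77014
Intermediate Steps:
W = -43288
(W - 1404)/(-35359 - 22672) = (-43288 - 1404)/(-35359 - 22672) = -44692/(-58031) = -44692*(-1/58031) = 44692/58031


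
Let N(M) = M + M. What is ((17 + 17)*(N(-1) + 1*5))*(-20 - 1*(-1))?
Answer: -1938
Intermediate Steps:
N(M) = 2*M
((17 + 17)*(N(-1) + 1*5))*(-20 - 1*(-1)) = ((17 + 17)*(2*(-1) + 1*5))*(-20 - 1*(-1)) = (34*(-2 + 5))*(-20 + 1) = (34*3)*(-19) = 102*(-19) = -1938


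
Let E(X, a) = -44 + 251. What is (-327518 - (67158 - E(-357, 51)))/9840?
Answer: -394469/9840 ≈ -40.088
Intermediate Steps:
E(X, a) = 207
(-327518 - (67158 - E(-357, 51)))/9840 = (-327518 - (67158 - 1*207))/9840 = (-327518 - (67158 - 207))*(1/9840) = (-327518 - 1*66951)*(1/9840) = (-327518 - 66951)*(1/9840) = -394469*1/9840 = -394469/9840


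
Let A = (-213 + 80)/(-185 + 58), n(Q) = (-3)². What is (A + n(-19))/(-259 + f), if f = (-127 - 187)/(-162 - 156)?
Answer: -50721/1302512 ≈ -0.038941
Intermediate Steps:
f = 157/159 (f = -314/(-318) = -314*(-1/318) = 157/159 ≈ 0.98742)
n(Q) = 9
A = 133/127 (A = -133/(-127) = -133*(-1/127) = 133/127 ≈ 1.0472)
(A + n(-19))/(-259 + f) = (133/127 + 9)/(-259 + 157/159) = 1276/(127*(-41024/159)) = (1276/127)*(-159/41024) = -50721/1302512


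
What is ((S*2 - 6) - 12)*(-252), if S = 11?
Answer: -1008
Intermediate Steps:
((S*2 - 6) - 12)*(-252) = ((11*2 - 6) - 12)*(-252) = ((22 - 6) - 12)*(-252) = (16 - 12)*(-252) = 4*(-252) = -1008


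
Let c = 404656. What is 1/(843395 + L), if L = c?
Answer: 1/1248051 ≈ 8.0125e-7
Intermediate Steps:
L = 404656
1/(843395 + L) = 1/(843395 + 404656) = 1/1248051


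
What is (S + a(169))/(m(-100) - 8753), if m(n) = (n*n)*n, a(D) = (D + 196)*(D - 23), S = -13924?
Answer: -13122/336251 ≈ -0.039024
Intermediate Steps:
a(D) = (-23 + D)*(196 + D) (a(D) = (196 + D)*(-23 + D) = (-23 + D)*(196 + D))
m(n) = n**3 (m(n) = n**2*n = n**3)
(S + a(169))/(m(-100) - 8753) = (-13924 + (-4508 + 169**2 + 173*169))/((-100)**3 - 8753) = (-13924 + (-4508 + 28561 + 29237))/(-1000000 - 8753) = (-13924 + 53290)/(-1008753) = 39366*(-1/1008753) = -13122/336251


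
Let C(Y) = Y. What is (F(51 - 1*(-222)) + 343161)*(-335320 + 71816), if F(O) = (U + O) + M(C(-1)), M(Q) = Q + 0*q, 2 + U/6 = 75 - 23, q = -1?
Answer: -90575020432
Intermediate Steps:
U = 300 (U = -12 + 6*(75 - 23) = -12 + 6*52 = -12 + 312 = 300)
M(Q) = Q (M(Q) = Q + 0*(-1) = Q + 0 = Q)
F(O) = 299 + O (F(O) = (300 + O) - 1 = 299 + O)
(F(51 - 1*(-222)) + 343161)*(-335320 + 71816) = ((299 + (51 - 1*(-222))) + 343161)*(-335320 + 71816) = ((299 + (51 + 222)) + 343161)*(-263504) = ((299 + 273) + 343161)*(-263504) = (572 + 343161)*(-263504) = 343733*(-263504) = -90575020432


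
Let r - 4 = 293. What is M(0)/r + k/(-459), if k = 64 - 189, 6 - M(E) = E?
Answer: 1477/5049 ≈ 0.29253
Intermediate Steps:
M(E) = 6 - E
r = 297 (r = 4 + 293 = 297)
k = -125
M(0)/r + k/(-459) = (6 - 1*0)/297 - 125/(-459) = (6 + 0)*(1/297) - 125*(-1/459) = 6*(1/297) + 125/459 = 2/99 + 125/459 = 1477/5049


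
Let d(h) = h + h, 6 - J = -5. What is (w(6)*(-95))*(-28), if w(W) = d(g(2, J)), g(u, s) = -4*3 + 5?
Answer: -37240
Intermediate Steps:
J = 11 (J = 6 - 1*(-5) = 6 + 5 = 11)
g(u, s) = -7 (g(u, s) = -12 + 5 = -7)
d(h) = 2*h
w(W) = -14 (w(W) = 2*(-7) = -14)
(w(6)*(-95))*(-28) = -14*(-95)*(-28) = 1330*(-28) = -37240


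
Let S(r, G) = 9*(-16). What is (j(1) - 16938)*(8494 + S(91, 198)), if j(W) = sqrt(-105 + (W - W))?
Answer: -141432300 + 8350*I*sqrt(105) ≈ -1.4143e+8 + 85562.0*I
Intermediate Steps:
S(r, G) = -144
j(W) = I*sqrt(105) (j(W) = sqrt(-105 + 0) = sqrt(-105) = I*sqrt(105))
(j(1) - 16938)*(8494 + S(91, 198)) = (I*sqrt(105) - 16938)*(8494 - 144) = (-16938 + I*sqrt(105))*8350 = -141432300 + 8350*I*sqrt(105)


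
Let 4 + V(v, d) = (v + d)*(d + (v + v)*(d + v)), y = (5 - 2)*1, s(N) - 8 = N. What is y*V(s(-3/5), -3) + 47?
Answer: 106873/125 ≈ 854.98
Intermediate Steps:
s(N) = 8 + N
y = 3 (y = 3*1 = 3)
V(v, d) = -4 + (d + v)*(d + 2*v*(d + v)) (V(v, d) = -4 + (v + d)*(d + (v + v)*(d + v)) = -4 + (d + v)*(d + (2*v)*(d + v)) = -4 + (d + v)*(d + 2*v*(d + v)))
y*V(s(-3/5), -3) + 47 = 3*(-4 + (-3)² + 2*(8 - 3/5)³ - 3*(8 - 3/5) + 2*(8 - 3/5)*(-3)² + 4*(-3)*(8 - 3/5)²) + 47 = 3*(-4 + 9 + 2*(8 - 3*⅕)³ - 3*(8 - 3*⅕) + 2*(8 - 3*⅕)*9 + 4*(-3)*(8 - 3*⅕)²) + 47 = 3*(-4 + 9 + 2*(8 - ⅗)³ - 3*(8 - ⅗) + 2*(8 - ⅗)*9 + 4*(-3)*(8 - ⅗)²) + 47 = 3*(-4 + 9 + 2*(37/5)³ - 3*37/5 + 2*(37/5)*9 + 4*(-3)*(37/5)²) + 47 = 3*(-4 + 9 + 2*(50653/125) - 111/5 + 666/5 + 4*(-3)*(1369/25)) + 47 = 3*(-4 + 9 + 101306/125 - 111/5 + 666/5 - 16428/25) + 47 = 3*(33666/125) + 47 = 100998/125 + 47 = 106873/125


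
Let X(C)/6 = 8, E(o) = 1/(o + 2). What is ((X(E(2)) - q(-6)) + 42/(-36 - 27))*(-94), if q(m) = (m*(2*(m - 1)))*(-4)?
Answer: -108100/3 ≈ -36033.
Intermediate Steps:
E(o) = 1/(2 + o)
X(C) = 48 (X(C) = 6*8 = 48)
q(m) = -4*m*(-2 + 2*m) (q(m) = (m*(2*(-1 + m)))*(-4) = (m*(-2 + 2*m))*(-4) = -4*m*(-2 + 2*m))
((X(E(2)) - q(-6)) + 42/(-36 - 27))*(-94) = ((48 - 8*(-6)*(1 - 1*(-6))) + 42/(-36 - 27))*(-94) = ((48 - 8*(-6)*(1 + 6)) + 42/(-63))*(-94) = ((48 - 8*(-6)*7) + 42*(-1/63))*(-94) = ((48 - 1*(-336)) - ⅔)*(-94) = ((48 + 336) - ⅔)*(-94) = (384 - ⅔)*(-94) = (1150/3)*(-94) = -108100/3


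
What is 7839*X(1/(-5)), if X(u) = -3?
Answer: -23517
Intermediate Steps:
7839*X(1/(-5)) = 7839*(-3) = -23517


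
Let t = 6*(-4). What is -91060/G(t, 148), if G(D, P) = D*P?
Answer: 22765/888 ≈ 25.636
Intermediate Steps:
t = -24
-91060/G(t, 148) = -91060/((-24*148)) = -91060/(-3552) = -91060*(-1/3552) = 22765/888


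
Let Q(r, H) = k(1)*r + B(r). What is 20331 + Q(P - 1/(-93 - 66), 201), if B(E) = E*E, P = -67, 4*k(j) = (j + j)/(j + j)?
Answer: 627029698/25281 ≈ 24802.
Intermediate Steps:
k(j) = ¼ (k(j) = ((j + j)/(j + j))/4 = ((2*j)/((2*j)))/4 = ((2*j)*(1/(2*j)))/4 = (¼)*1 = ¼)
B(E) = E²
Q(r, H) = r² + r/4 (Q(r, H) = r/4 + r² = r² + r/4)
20331 + Q(P - 1/(-93 - 66), 201) = 20331 + (-67 - 1/(-93 - 66))*(¼ + (-67 - 1/(-93 - 66))) = 20331 + (-67 - 1/(-159))*(¼ + (-67 - 1/(-159))) = 20331 + (-67 - 1*(-1/159))*(¼ + (-67 - 1*(-1/159))) = 20331 + (-67 + 1/159)*(¼ + (-67 + 1/159)) = 20331 - 10652*(¼ - 10652/159)/159 = 20331 - 10652/159*(-42449/636) = 20331 + 113041687/25281 = 627029698/25281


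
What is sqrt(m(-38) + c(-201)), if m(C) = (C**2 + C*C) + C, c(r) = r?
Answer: sqrt(2649) ≈ 51.468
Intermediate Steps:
m(C) = C + 2*C**2 (m(C) = (C**2 + C**2) + C = 2*C**2 + C = C + 2*C**2)
sqrt(m(-38) + c(-201)) = sqrt(-38*(1 + 2*(-38)) - 201) = sqrt(-38*(1 - 76) - 201) = sqrt(-38*(-75) - 201) = sqrt(2850 - 201) = sqrt(2649)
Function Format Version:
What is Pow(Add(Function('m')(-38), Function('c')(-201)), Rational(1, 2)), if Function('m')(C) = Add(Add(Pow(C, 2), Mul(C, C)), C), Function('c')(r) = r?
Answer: Pow(2649, Rational(1, 2)) ≈ 51.468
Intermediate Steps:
Function('m')(C) = Add(C, Mul(2, Pow(C, 2))) (Function('m')(C) = Add(Add(Pow(C, 2), Pow(C, 2)), C) = Add(Mul(2, Pow(C, 2)), C) = Add(C, Mul(2, Pow(C, 2))))
Pow(Add(Function('m')(-38), Function('c')(-201)), Rational(1, 2)) = Pow(Add(Mul(-38, Add(1, Mul(2, -38))), -201), Rational(1, 2)) = Pow(Add(Mul(-38, Add(1, -76)), -201), Rational(1, 2)) = Pow(Add(Mul(-38, -75), -201), Rational(1, 2)) = Pow(Add(2850, -201), Rational(1, 2)) = Pow(2649, Rational(1, 2))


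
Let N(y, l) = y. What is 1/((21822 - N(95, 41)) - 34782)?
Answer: -1/13055 ≈ -7.6599e-5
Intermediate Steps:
1/((21822 - N(95, 41)) - 34782) = 1/((21822 - 1*95) - 34782) = 1/((21822 - 95) - 34782) = 1/(21727 - 34782) = 1/(-13055) = -1/13055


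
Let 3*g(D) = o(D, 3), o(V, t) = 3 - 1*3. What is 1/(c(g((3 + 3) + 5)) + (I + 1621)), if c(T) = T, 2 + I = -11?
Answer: 1/1608 ≈ 0.00062189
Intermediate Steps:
I = -13 (I = -2 - 11 = -13)
o(V, t) = 0 (o(V, t) = 3 - 3 = 0)
g(D) = 0 (g(D) = (1/3)*0 = 0)
1/(c(g((3 + 3) + 5)) + (I + 1621)) = 1/(0 + (-13 + 1621)) = 1/(0 + 1608) = 1/1608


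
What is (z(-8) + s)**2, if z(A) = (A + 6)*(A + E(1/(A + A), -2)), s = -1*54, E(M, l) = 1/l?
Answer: 1369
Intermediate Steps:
s = -54
z(A) = (6 + A)*(-1/2 + A) (z(A) = (A + 6)*(A + 1/(-2)) = (6 + A)*(A - 1/2) = (6 + A)*(-1/2 + A))
(z(-8) + s)**2 = ((-3 + (-8)**2 + (11/2)*(-8)) - 54)**2 = ((-3 + 64 - 44) - 54)**2 = (17 - 54)**2 = (-37)**2 = 1369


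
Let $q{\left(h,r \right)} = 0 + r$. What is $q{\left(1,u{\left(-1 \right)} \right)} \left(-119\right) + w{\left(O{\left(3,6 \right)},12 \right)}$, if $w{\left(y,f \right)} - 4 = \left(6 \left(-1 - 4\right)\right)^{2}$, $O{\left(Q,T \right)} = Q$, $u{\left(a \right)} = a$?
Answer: $1023$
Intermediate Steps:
$q{\left(h,r \right)} = r$
$w{\left(y,f \right)} = 904$ ($w{\left(y,f \right)} = 4 + \left(6 \left(-1 - 4\right)\right)^{2} = 4 + \left(6 \left(-5\right)\right)^{2} = 4 + \left(-30\right)^{2} = 4 + 900 = 904$)
$q{\left(1,u{\left(-1 \right)} \right)} \left(-119\right) + w{\left(O{\left(3,6 \right)},12 \right)} = \left(-1\right) \left(-119\right) + 904 = 119 + 904 = 1023$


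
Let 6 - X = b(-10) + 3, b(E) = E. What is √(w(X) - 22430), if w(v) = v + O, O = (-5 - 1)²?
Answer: I*√22381 ≈ 149.6*I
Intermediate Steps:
O = 36 (O = (-6)² = 36)
X = 13 (X = 6 - (-10 + 3) = 6 - 1*(-7) = 6 + 7 = 13)
w(v) = 36 + v (w(v) = v + 36 = 36 + v)
√(w(X) - 22430) = √((36 + 13) - 22430) = √(49 - 22430) = √(-22381) = I*√22381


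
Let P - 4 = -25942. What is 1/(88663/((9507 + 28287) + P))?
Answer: 11856/88663 ≈ 0.13372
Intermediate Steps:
P = -25938 (P = 4 - 25942 = -25938)
1/(88663/((9507 + 28287) + P)) = 1/(88663/((9507 + 28287) - 25938)) = 1/(88663/(37794 - 25938)) = 1/(88663/11856) = 11856/88663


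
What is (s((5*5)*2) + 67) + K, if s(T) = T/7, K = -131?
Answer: -398/7 ≈ -56.857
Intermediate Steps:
s(T) = T/7 (s(T) = T*(1/7) = T/7)
(s((5*5)*2) + 67) + K = (((5*5)*2)/7 + 67) - 131 = ((25*2)/7 + 67) - 131 = ((1/7)*50 + 67) - 131 = (50/7 + 67) - 131 = 519/7 - 131 = -398/7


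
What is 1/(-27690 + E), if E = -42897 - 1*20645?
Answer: -1/91232 ≈ -1.0961e-5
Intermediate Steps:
E = -63542 (E = -42897 - 20645 = -63542)
1/(-27690 + E) = 1/(-27690 - 63542) = 1/(-91232) = -1/91232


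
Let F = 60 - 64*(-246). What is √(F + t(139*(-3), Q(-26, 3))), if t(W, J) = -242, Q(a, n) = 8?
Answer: √15562 ≈ 124.75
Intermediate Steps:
F = 15804 (F = 60 + 15744 = 15804)
√(F + t(139*(-3), Q(-26, 3))) = √(15804 - 242) = √15562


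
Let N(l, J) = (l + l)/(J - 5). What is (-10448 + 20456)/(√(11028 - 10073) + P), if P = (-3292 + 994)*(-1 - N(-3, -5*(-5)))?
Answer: 201235860/32332987 - 125100*√955/32332987 ≈ 6.1043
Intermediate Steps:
N(l, J) = 2*l/(-5 + J) (N(l, J) = (2*l)/(-5 + J) = 2*l/(-5 + J))
P = 8043/5 (P = (-3292 + 994)*(-1 - 2*(-3)/(-5 - 5*(-5))) = -2298*(-1 - 2*(-3)/(-5 + 25)) = -2298*(-1 - 2*(-3)/20) = -2298*(-1 - 1*(-3/10)) = -2298*(-1 + 3/10) = -2298*(-7/10) = 8043/5 ≈ 1608.6)
(-10448 + 20456)/(√(11028 - 10073) + P) = (-10448 + 20456)/(√(11028 - 10073) + 8043/5) = 10008/(√955 + 8043/5) = 10008/(8043/5 + √955)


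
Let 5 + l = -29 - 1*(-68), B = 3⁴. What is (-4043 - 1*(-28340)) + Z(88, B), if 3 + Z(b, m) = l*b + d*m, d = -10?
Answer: 26476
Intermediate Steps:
B = 81
l = 34 (l = -5 + (-29 - 1*(-68)) = -5 + (-29 + 68) = -5 + 39 = 34)
Z(b, m) = -3 - 10*m + 34*b (Z(b, m) = -3 + (34*b - 10*m) = -3 + (-10*m + 34*b) = -3 - 10*m + 34*b)
(-4043 - 1*(-28340)) + Z(88, B) = (-4043 - 1*(-28340)) + (-3 - 10*81 + 34*88) = (-4043 + 28340) + (-3 - 810 + 2992) = 24297 + 2179 = 26476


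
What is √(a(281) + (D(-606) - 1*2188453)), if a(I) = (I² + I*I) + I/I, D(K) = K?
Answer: 4*I*√126946 ≈ 1425.2*I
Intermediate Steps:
a(I) = 1 + 2*I² (a(I) = (I² + I²) + 1 = 2*I² + 1 = 1 + 2*I²)
√(a(281) + (D(-606) - 1*2188453)) = √((1 + 2*281²) + (-606 - 1*2188453)) = √((1 + 2*78961) + (-606 - 2188453)) = √((1 + 157922) - 2189059) = √(157923 - 2189059) = √(-2031136) = 4*I*√126946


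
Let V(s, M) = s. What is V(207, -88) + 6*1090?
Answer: 6747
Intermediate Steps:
V(207, -88) + 6*1090 = 207 + 6*1090 = 207 + 6540 = 6747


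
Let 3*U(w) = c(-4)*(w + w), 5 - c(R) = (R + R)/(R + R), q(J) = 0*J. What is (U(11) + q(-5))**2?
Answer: 7744/9 ≈ 860.44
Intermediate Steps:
q(J) = 0
c(R) = 4 (c(R) = 5 - (R + R)/(R + R) = 5 - 2*R/(2*R) = 5 - 2*R*1/(2*R) = 5 - 1*1 = 5 - 1 = 4)
U(w) = 8*w/3 (U(w) = (4*(w + w))/3 = (4*(2*w))/3 = (8*w)/3 = 8*w/3)
(U(11) + q(-5))**2 = ((8/3)*11 + 0)**2 = (88/3 + 0)**2 = (88/3)**2 = 7744/9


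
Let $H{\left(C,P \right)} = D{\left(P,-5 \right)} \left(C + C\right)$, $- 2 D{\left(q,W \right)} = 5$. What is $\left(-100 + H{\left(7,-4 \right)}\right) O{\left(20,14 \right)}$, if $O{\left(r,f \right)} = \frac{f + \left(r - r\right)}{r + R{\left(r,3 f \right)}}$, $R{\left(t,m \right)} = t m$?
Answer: $- \frac{189}{86} \approx -2.1977$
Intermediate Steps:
$D{\left(q,W \right)} = - \frac{5}{2}$ ($D{\left(q,W \right)} = \left(- \frac{1}{2}\right) 5 = - \frac{5}{2}$)
$R{\left(t,m \right)} = m t$
$H{\left(C,P \right)} = - 5 C$ ($H{\left(C,P \right)} = - \frac{5 \left(C + C\right)}{2} = - \frac{5 \cdot 2 C}{2} = - 5 C$)
$O{\left(r,f \right)} = \frac{f}{r + 3 f r}$ ($O{\left(r,f \right)} = \frac{f + \left(r - r\right)}{r + 3 f r} = \frac{f + 0}{r + 3 f r} = \frac{f}{r + 3 f r}$)
$\left(-100 + H{\left(7,-4 \right)}\right) O{\left(20,14 \right)} = \left(-100 - 35\right) \frac{14}{20 \left(1 + 3 \cdot 14\right)} = \left(-100 - 35\right) 14 \cdot \frac{1}{20} \frac{1}{1 + 42} = - 135 \cdot 14 \cdot \frac{1}{20} \cdot \frac{1}{43} = \left(-135\right) \frac{7}{430} = - \frac{189}{86}$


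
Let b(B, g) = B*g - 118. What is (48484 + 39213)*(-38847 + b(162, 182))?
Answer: -831455257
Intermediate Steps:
b(B, g) = -118 + B*g
(48484 + 39213)*(-38847 + b(162, 182)) = (48484 + 39213)*(-38847 + (-118 + 162*182)) = 87697*(-38847 + (-118 + 29484)) = 87697*(-38847 + 29366) = 87697*(-9481) = -831455257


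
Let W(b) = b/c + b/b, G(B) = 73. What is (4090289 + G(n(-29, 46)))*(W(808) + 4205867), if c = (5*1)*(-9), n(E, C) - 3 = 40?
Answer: 258051737992408/15 ≈ 1.7203e+13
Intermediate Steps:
n(E, C) = 43 (n(E, C) = 3 + 40 = 43)
c = -45 (c = 5*(-9) = -45)
W(b) = 1 - b/45 (W(b) = b/(-45) + b/b = b*(-1/45) + 1 = -b/45 + 1 = 1 - b/45)
(4090289 + G(n(-29, 46)))*(W(808) + 4205867) = (4090289 + 73)*((1 - 1/45*808) + 4205867) = 4090362*((1 - 808/45) + 4205867) = 4090362*(-763/45 + 4205867) = 4090362*(189263252/45) = 258051737992408/15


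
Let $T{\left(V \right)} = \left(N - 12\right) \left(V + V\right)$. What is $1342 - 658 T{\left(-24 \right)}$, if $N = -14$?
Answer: $-819842$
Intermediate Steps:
$T{\left(V \right)} = - 52 V$ ($T{\left(V \right)} = \left(-14 - 12\right) \left(V + V\right) = - 26 \cdot 2 V = - 52 V$)
$1342 - 658 T{\left(-24 \right)} = 1342 - 658 \left(\left(-52\right) \left(-24\right)\right) = 1342 - 821184 = -819842$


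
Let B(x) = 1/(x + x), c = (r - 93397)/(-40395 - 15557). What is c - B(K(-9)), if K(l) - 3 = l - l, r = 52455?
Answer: 47425/83928 ≈ 0.56507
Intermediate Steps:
c = 20471/27976 (c = (52455 - 93397)/(-40395 - 15557) = -40942/(-55952) = -40942*(-1/55952) = 20471/27976 ≈ 0.73173)
K(l) = 3 (K(l) = 3 + (l - l) = 3 + 0 = 3)
B(x) = 1/(2*x)
c - B(K(-9)) = 20471/27976 - 1/(2*3) = 20471/27976 - 1*1/6 = 20471/27976 - 1/6 = 47425/83928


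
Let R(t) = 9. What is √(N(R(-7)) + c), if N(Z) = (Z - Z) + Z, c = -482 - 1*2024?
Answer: I*√2497 ≈ 49.97*I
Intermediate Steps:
c = -2506 (c = -482 - 2024 = -2506)
N(Z) = Z (N(Z) = 0 + Z = Z)
√(N(R(-7)) + c) = √(9 - 2506) = √(-2497) = I*√2497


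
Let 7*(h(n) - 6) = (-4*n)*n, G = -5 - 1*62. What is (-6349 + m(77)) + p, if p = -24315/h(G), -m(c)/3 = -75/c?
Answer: -8740534487/1379378 ≈ -6336.6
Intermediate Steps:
G = -67 (G = -5 - 62 = -67)
m(c) = 225/c (m(c) = -(-15)*15/c = -(-225)/c = 225/c)
h(n) = 6 - 4*n**2/7 (h(n) = 6 + ((-4*n)*n)/7 = 6 + (-4*n**2)/7 = 6 - 4*n**2/7)
p = 170205/17914 (p = -24315/(6 - 4/7*(-67)**2) = -24315/(6 - 4/7*4489) = -24315/(6 - 17956/7) = -24315/(-17914/7) = -24315*(-7/17914) = 170205/17914 ≈ 9.5012)
(-6349 + m(77)) + p = (-6349 + 225/77) + 170205/17914 = -488648/77 + 170205/17914 = -8740534487/1379378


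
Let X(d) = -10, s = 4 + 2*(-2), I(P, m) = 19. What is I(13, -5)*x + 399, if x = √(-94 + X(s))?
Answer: 399 + 38*I*√26 ≈ 399.0 + 193.76*I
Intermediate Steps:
s = 0 (s = 4 - 4 = 0)
x = 2*I*√26 (x = √(-94 - 10) = √(-104) = 2*I*√26 ≈ 10.198*I)
I(13, -5)*x + 399 = 19*(2*I*√26) + 399 = 38*I*√26 + 399 = 399 + 38*I*√26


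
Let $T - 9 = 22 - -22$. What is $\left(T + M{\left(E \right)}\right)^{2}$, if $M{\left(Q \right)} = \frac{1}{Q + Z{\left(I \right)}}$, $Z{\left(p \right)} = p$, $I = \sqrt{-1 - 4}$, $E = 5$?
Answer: $\frac{- 56711 i + 28196 \sqrt{5}}{10 \left(\sqrt{5} - 2 i\right)} \approx 2826.7 - 7.9256 i$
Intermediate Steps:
$T = 53$ ($T = 9 + \left(22 - -22\right) = 9 + \left(22 + 22\right) = 9 + 44 = 53$)
$I = i \sqrt{5}$ ($I = \sqrt{-5} = i \sqrt{5} \approx 2.2361 i$)
$M{\left(Q \right)} = \frac{1}{Q + i \sqrt{5}}$
$\left(T + M{\left(E \right)}\right)^{2} = \left(53 + \frac{1}{5 + i \sqrt{5}}\right)^{2}$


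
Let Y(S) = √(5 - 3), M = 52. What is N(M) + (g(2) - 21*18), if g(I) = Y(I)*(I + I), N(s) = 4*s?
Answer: -170 + 4*√2 ≈ -164.34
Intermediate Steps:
Y(S) = √2
g(I) = 2*I*√2 (g(I) = √2*(I + I) = √2*(2*I) = 2*I*√2)
N(M) + (g(2) - 21*18) = 4*52 + (2*2*√2 - 21*18) = 208 + (4*√2 - 378) = 208 + (-378 + 4*√2) = -170 + 4*√2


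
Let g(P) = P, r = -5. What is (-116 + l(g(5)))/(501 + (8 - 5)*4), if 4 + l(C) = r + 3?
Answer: -122/513 ≈ -0.23782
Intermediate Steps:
l(C) = -6 (l(C) = -4 + (-5 + 3) = -4 - 2 = -6)
(-116 + l(g(5)))/(501 + (8 - 5)*4) = (-116 - 6)/(501 + (8 - 5)*4) = -122/(501 + 3*4) = -122/(501 + 12) = -122/513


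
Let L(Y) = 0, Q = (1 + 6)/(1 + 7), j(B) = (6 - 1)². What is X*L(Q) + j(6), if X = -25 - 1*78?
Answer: 25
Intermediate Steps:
j(B) = 25 (j(B) = 5² = 25)
Q = 7/8 ≈ 0.87500
X = -103 (X = -25 - 78 = -103)
X*L(Q) + j(6) = -103*0 + 25 = 0 + 25 = 25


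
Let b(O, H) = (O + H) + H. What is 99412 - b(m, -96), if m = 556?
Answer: 99048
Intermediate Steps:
b(O, H) = O + 2*H (b(O, H) = (H + O) + H = O + 2*H)
99412 - b(m, -96) = 99412 - (556 + 2*(-96)) = 99412 - (556 - 192) = 99412 - 1*364 = 99412 - 364 = 99048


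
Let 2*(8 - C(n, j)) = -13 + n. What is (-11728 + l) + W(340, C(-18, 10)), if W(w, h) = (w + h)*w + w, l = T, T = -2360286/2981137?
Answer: 334487173388/2981137 ≈ 1.1220e+5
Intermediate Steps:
C(n, j) = 29/2 - n/2 (C(n, j) = 8 - (-13 + n)/2 = 8 + (13/2 - n/2) = 29/2 - n/2)
T = -2360286/2981137 (T = -2360286*1/2981137 = -2360286/2981137 ≈ -0.79174)
l = -2360286/2981137 ≈ -0.79174
W(w, h) = w + w*(h + w) (W(w, h) = (h + w)*w + w = w*(h + w) + w = w + w*(h + w))
(-11728 + l) + W(340, C(-18, 10)) = (-11728 - 2360286/2981137) + 340*(1 + (29/2 - ½*(-18)) + 340) = -34965135022/2981137 + 340*(1 + (29/2 + 9) + 340) = -34965135022/2981137 + 340*(1 + 47/2 + 340) = -34965135022/2981137 + 340*(729/2) = -34965135022/2981137 + 123930 = 334487173388/2981137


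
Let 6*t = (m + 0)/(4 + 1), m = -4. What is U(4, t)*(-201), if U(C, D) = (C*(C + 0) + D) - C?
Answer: -11926/5 ≈ -2385.2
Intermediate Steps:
t = -2/15 (t = ((-4 + 0)/(4 + 1))/6 = (-4/5)/6 = (-4*⅕)/6 = (⅙)*(-⅘) = -2/15 ≈ -0.13333)
U(C, D) = D + C² - C (U(C, D) = (C*C + D) - C = (C² + D) - C = (D + C²) - C = D + C² - C)
U(4, t)*(-201) = (-2/15 + 4² - 1*4)*(-201) = (-2/15 + 16 - 4)*(-201) = (178/15)*(-201) = -11926/5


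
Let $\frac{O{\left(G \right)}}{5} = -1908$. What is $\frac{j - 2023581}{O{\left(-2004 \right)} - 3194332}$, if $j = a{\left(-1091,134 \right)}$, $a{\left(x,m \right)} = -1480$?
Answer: $\frac{2025061}{3203872} \approx 0.63207$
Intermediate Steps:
$O{\left(G \right)} = -9540$ ($O{\left(G \right)} = 5 \left(-1908\right) = -9540$)
$j = -1480$
$\frac{j - 2023581}{O{\left(-2004 \right)} - 3194332} = \frac{-1480 - 2023581}{-9540 - 3194332} = - \frac{2025061}{-3203872} = \left(-2025061\right) \left(- \frac{1}{3203872}\right) = \frac{2025061}{3203872}$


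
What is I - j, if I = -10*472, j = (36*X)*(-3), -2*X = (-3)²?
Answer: -5206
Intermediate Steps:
X = -9/2 (X = -½*(-3)² = -½*9 = -9/2 ≈ -4.5000)
j = 486 (j = (36*(-9/2))*(-3) = -162*(-3) = 486)
I = -4720
I - j = -4720 - 1*486 = -4720 - 486 = -5206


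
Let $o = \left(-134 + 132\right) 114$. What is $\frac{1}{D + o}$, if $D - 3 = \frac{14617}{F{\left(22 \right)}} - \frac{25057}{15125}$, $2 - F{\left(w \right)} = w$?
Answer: $- \frac{60500}{57929153} \approx -0.0010444$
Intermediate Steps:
$F{\left(w \right)} = 2 - w$
$o = -228$ ($o = \left(-2\right) 114 = -228$)
$D = - \frac{44135153}{60500}$ ($D = 3 + \left(\frac{14617}{2 - 22} - \frac{25057}{15125}\right) = 3 + \left(\frac{14617}{-20} - \frac{25057}{15125}\right) = 3 + \left(14617 \left(- \frac{1}{20}\right) - \frac{25057}{15125}\right) = 3 - \frac{44316653}{60500} = - \frac{44135153}{60500} \approx -729.51$)
$\frac{1}{D + o} = \frac{1}{- \frac{44135153}{60500} - 228} = \frac{1}{- \frac{57929153}{60500}} = - \frac{60500}{57929153}$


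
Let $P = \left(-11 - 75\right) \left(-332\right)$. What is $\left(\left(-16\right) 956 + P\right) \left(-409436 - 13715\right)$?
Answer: $-5609289656$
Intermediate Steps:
$P = 28552$ ($P = \left(-11 - 75\right) \left(-332\right) = \left(-86\right) \left(-332\right) = 28552$)
$\left(\left(-16\right) 956 + P\right) \left(-409436 - 13715\right) = \left(\left(-16\right) 956 + 28552\right) \left(-409436 - 13715\right) = \left(-15296 + 28552\right) \left(-423151\right) = 13256 \left(-423151\right) = -5609289656$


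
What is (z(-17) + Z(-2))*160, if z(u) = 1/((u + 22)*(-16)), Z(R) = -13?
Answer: -2082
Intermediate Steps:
z(u) = -1/(16*(22 + u)) (z(u) = -1/16/(22 + u) = -1/(16*(22 + u)))
(z(-17) + Z(-2))*160 = (-1/(352 + 16*(-17)) - 13)*160 = (-1/(352 - 272) - 13)*160 = (-1/80 - 13)*160 = -1041/80*160 = -2082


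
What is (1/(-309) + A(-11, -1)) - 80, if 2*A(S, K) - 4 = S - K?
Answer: -25648/309 ≈ -83.003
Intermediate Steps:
A(S, K) = 2 + S/2 - K/2 (A(S, K) = 2 + (S - K)/2 = 2 + (S/2 - K/2) = 2 + S/2 - K/2)
(1/(-309) + A(-11, -1)) - 80 = (1/(-309) + (2 + (½)*(-11) - ½*(-1))) - 80 = (-1/309 + (2 - 11/2 + ½)) - 80 = (-1/309 - 3) - 80 = -928/309 - 80 = -25648/309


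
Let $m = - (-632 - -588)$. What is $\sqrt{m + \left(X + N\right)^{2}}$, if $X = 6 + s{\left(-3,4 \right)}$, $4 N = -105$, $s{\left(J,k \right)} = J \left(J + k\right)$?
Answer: $\frac{\sqrt{9353}}{4} \approx 24.178$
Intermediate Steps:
$N = - \frac{105}{4}$ ($N = \frac{1}{4} \left(-105\right) = - \frac{105}{4} \approx -26.25$)
$X = 3$ ($X = 6 - 3 \left(-3 + 4\right) = 6 - 3 = 3$)
$m = 44$ ($m = - (-632 + 588) = \left(-1\right) \left(-44\right) = 44$)
$\sqrt{m + \left(X + N\right)^{2}} = \sqrt{44 + \left(3 - \frac{105}{4}\right)^{2}} = \sqrt{44 + \left(- \frac{93}{4}\right)^{2}} = \sqrt{44 + \frac{8649}{16}} = \sqrt{\frac{9353}{16}} = \frac{\sqrt{9353}}{4}$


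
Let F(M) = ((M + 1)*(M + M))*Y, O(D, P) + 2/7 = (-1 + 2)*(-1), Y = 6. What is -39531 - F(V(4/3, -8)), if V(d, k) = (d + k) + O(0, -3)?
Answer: -5908585/147 ≈ -40194.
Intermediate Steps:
O(D, P) = -9/7 (O(D, P) = -2/7 + (-1 + 2)*(-1) = -2/7 + 1*(-1) = -2/7 - 1 = -9/7)
V(d, k) = -9/7 + d + k (V(d, k) = (d + k) - 9/7 = -9/7 + d + k)
F(M) = 12*M*(1 + M) (F(M) = ((M + 1)*(M + M))*6 = ((1 + M)*(2*M))*6 = (2*M*(1 + M))*6 = 12*M*(1 + M))
-39531 - F(V(4/3, -8)) = -39531 - 12*(-9/7 + 4/3 - 8)*(1 + (-9/7 + 4/3 - 8)) = -39531 - 12*(-167)*(1 - 167/21)/21 = -39531 - 12*(-167)*(-146)/(21*21) = -39531 - 1*97528/147 = -39531 - 97528/147 = -5908585/147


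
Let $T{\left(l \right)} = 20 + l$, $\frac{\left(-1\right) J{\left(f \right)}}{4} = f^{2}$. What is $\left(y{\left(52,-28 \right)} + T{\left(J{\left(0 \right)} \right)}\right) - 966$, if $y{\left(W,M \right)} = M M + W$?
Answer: $-110$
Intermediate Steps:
$J{\left(f \right)} = - 4 f^{2}$
$y{\left(W,M \right)} = W + M^{2}$ ($y{\left(W,M \right)} = M^{2} + W = W + M^{2}$)
$\left(y{\left(52,-28 \right)} + T{\left(J{\left(0 \right)} \right)}\right) - 966 = \left(\left(52 + \left(-28\right)^{2}\right) + \left(20 - 4 \cdot 0^{2}\right)\right) - 966 = \left(\left(52 + 784\right) + \left(20 - 0\right)\right) - 966 = \left(836 + \left(20 + 0\right)\right) - 966 = \left(836 + 20\right) - 966 = 856 - 966 = -110$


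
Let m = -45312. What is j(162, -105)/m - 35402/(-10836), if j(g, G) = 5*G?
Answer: 134152027/40916736 ≈ 3.2787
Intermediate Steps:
j(162, -105)/m - 35402/(-10836) = (5*(-105))/(-45312) - 35402/(-10836) = -525*(-1/45312) - 35402*(-1/10836) = 175/15104 + 17701/5418 = 134152027/40916736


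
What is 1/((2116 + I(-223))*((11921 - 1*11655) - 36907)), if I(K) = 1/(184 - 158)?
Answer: -26/2015877897 ≈ -1.2898e-8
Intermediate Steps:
I(K) = 1/26
1/((2116 + I(-223))*((11921 - 1*11655) - 36907)) = 1/((2116 + 1/26)*((11921 - 1*11655) - 36907)) = 1/(55017*((11921 - 11655) - 36907)/26) = 1/(55017*(266 - 36907)/26) = 1/((55017/26)*(-36641)) = 1/(-2015877897/26) = -26/2015877897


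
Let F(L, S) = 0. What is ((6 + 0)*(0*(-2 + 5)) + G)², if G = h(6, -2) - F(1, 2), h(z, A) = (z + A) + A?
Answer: 4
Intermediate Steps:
h(z, A) = z + 2*A (h(z, A) = (A + z) + A = z + 2*A)
G = 2 (G = (6 + 2*(-2)) - 1*0 = (6 - 4) + 0 = 2 + 0 = 2)
((6 + 0)*(0*(-2 + 5)) + G)² = ((6 + 0)*(0*(-2 + 5)) + 2)² = (6*(0*3) + 2)² = (6*0 + 2)² = (0 + 2)² = 2² = 4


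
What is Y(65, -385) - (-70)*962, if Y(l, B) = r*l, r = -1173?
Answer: -8905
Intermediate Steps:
Y(l, B) = -1173*l
Y(65, -385) - (-70)*962 = -1173*65 - (-70)*962 = -76245 - 1*(-67340) = -76245 + 67340 = -8905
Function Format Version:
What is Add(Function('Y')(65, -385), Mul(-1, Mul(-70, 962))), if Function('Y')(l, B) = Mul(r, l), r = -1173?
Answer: -8905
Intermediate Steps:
Function('Y')(l, B) = Mul(-1173, l)
Add(Function('Y')(65, -385), Mul(-1, Mul(-70, 962))) = Add(Mul(-1173, 65), Mul(-1, Mul(-70, 962))) = Add(-76245, Mul(-1, -67340)) = Add(-76245, 67340) = -8905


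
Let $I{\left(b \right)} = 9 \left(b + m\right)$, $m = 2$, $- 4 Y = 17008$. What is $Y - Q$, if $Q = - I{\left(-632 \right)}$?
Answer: $-9922$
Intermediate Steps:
$Y = -4252$ ($Y = \left(- \frac{1}{4}\right) 17008 = -4252$)
$I{\left(b \right)} = 18 + 9 b$ ($I{\left(b \right)} = 9 \left(b + 2\right) = 9 \left(2 + b\right) = 18 + 9 b$)
$Q = 5670$ ($Q = - (18 + 9 \left(-632\right)) = - (18 - 5688) = \left(-1\right) \left(-5670\right) = 5670$)
$Y - Q = -4252 - 5670 = -9922$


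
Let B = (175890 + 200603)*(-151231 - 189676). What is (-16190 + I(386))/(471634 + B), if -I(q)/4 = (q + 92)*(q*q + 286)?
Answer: 285443374/128348627517 ≈ 0.0022240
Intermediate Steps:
I(q) = -4*(92 + q)*(286 + q**2) (I(q) = -4*(q + 92)*(q*q + 286) = -4*(92 + q)*(q**2 + 286) = -4*(92 + q)*(286 + q**2))
B = -128349099151 (B = 376493*(-340907) = -128349099151)
(-16190 + I(386))/(471634 + B) = (-16190 + (-105248 - 1144*386 - 368*386**2 - 4*386**3))/(471634 - 128349099151) = (-16190 + (-105248 - 441584 - 368*148996 - 4*57512456))/(-128348627517) = (-16190 + (-105248 - 441584 - 54830528 - 230049824))*(-1/128348627517) = (-16190 - 285427184)*(-1/128348627517) = -285443374*(-1/128348627517) = 285443374/128348627517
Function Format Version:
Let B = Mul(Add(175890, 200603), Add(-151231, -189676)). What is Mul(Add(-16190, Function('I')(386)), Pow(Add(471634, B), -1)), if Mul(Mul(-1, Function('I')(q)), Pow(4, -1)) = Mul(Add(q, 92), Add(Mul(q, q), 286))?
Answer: Rational(285443374, 128348627517) ≈ 0.0022240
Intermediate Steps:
Function('I')(q) = Mul(-4, Add(92, q), Add(286, Pow(q, 2))) (Function('I')(q) = Mul(-4, Mul(Add(q, 92), Add(Mul(q, q), 286))) = Mul(-4, Mul(Add(92, q), Add(Pow(q, 2), 286))) = Mul(-4, Mul(Add(92, q), Add(286, Pow(q, 2)))) = Mul(-4, Add(92, q), Add(286, Pow(q, 2))))
B = -128349099151 (B = Mul(376493, -340907) = -128349099151)
Mul(Add(-16190, Function('I')(386)), Pow(Add(471634, B), -1)) = Mul(Add(-16190, Add(-105248, Mul(-1144, 386), Mul(-368, Pow(386, 2)), Mul(-4, Pow(386, 3)))), Pow(Add(471634, -128349099151), -1)) = Mul(Add(-16190, Add(-105248, -441584, Mul(-368, 148996), Mul(-4, 57512456))), Pow(-128348627517, -1)) = Mul(Add(-16190, Add(-105248, -441584, -54830528, -230049824)), Rational(-1, 128348627517)) = Mul(Add(-16190, -285427184), Rational(-1, 128348627517)) = Mul(-285443374, Rational(-1, 128348627517)) = Rational(285443374, 128348627517)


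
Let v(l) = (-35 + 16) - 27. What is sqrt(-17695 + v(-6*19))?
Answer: I*sqrt(17741) ≈ 133.2*I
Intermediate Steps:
v(l) = -46 (v(l) = -19 - 27 = -46)
sqrt(-17695 + v(-6*19)) = sqrt(-17695 - 46) = sqrt(-17741) = I*sqrt(17741)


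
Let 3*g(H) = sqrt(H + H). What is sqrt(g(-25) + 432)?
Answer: sqrt(3888 + 15*I*sqrt(2))/3 ≈ 20.785 + 0.056701*I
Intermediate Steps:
g(H) = sqrt(2)*sqrt(H)/3 (g(H) = sqrt(H + H)/3 = sqrt(2*H)/3 = (sqrt(2)*sqrt(H))/3 = sqrt(2)*sqrt(H)/3)
sqrt(g(-25) + 432) = sqrt(sqrt(2)*sqrt(-25)/3 + 432) = sqrt(sqrt(2)*(5*I)/3 + 432) = sqrt(5*I*sqrt(2)/3 + 432) = sqrt(432 + 5*I*sqrt(2)/3)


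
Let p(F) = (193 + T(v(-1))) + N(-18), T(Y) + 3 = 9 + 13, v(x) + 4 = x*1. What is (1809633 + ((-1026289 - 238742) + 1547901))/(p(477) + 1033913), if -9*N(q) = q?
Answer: 697501/344709 ≈ 2.0234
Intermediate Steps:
v(x) = -4 + x (v(x) = -4 + x*1 = -4 + x)
N(q) = -q/9
T(Y) = 19 (T(Y) = -3 + (9 + 13) = -3 + 22 = 19)
p(F) = 214 (p(F) = (193 + 19) - 1/9*(-18) = 212 + 2 = 214)
(1809633 + ((-1026289 - 238742) + 1547901))/(p(477) + 1033913) = (1809633 + ((-1026289 - 238742) + 1547901))/(214 + 1033913) = (1809633 + (-1265031 + 1547901))/1034127 = (1809633 + 282870)*(1/1034127) = 2092503*(1/1034127) = 697501/344709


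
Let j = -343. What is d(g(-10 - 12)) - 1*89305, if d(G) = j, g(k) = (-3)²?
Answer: -89648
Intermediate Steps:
g(k) = 9
d(G) = -343
d(g(-10 - 12)) - 1*89305 = -343 - 1*89305 = -343 - 89305 = -89648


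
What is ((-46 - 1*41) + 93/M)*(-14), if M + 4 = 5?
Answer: -84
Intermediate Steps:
M = 1 (M = -4 + 5 = 1)
((-46 - 1*41) + 93/M)*(-14) = ((-46 - 1*41) + 93/1)*(-14) = ((-46 - 41) + 93*1)*(-14) = (-87 + 93)*(-14) = 6*(-14) = -84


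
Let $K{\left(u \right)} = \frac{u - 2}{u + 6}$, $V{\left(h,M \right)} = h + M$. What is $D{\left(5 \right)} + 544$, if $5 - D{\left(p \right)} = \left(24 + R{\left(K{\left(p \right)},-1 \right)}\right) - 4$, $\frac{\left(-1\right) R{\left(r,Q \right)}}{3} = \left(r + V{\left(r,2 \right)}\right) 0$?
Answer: $529$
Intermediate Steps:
$V{\left(h,M \right)} = M + h$
$K{\left(u \right)} = \frac{-2 + u}{6 + u}$
$R{\left(r,Q \right)} = 0$ ($R{\left(r,Q \right)} = - 3 \left(r + \left(2 + r\right)\right) 0 = - 3 \left(2 + 2 r\right) 0 = \left(-3\right) 0 = 0$)
$D{\left(p \right)} = -15$ ($D{\left(p \right)} = 5 - \left(\left(24 + 0\right) - 4\right) = 5 - \left(24 - 4\right) = 5 - 20 = -15$)
$D{\left(5 \right)} + 544 = -15 + 544 = 529$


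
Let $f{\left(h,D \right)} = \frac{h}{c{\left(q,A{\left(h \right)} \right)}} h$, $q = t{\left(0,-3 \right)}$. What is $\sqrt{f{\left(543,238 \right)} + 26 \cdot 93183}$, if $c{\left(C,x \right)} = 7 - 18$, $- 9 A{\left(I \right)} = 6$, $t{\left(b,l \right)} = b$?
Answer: $\frac{\sqrt{289910379}}{11} \approx 1547.9$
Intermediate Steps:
$A{\left(I \right)} = - \frac{2}{3}$ ($A{\left(I \right)} = \left(- \frac{1}{9}\right) 6 = - \frac{2}{3}$)
$q = 0$
$c{\left(C,x \right)} = -11$
$f{\left(h,D \right)} = - \frac{h^{2}}{11}$ ($f{\left(h,D \right)} = \frac{h}{-11} h = h \left(- \frac{1}{11}\right) h = - \frac{h}{11} h = - \frac{h^{2}}{11}$)
$\sqrt{f{\left(543,238 \right)} + 26 \cdot 93183} = \sqrt{- \frac{543^{2}}{11} + 26 \cdot 93183} = \sqrt{\left(- \frac{1}{11}\right) 294849 + 2422758} = \sqrt{- \frac{294849}{11} + 2422758} = \sqrt{\frac{26355489}{11}} = \frac{\sqrt{289910379}}{11}$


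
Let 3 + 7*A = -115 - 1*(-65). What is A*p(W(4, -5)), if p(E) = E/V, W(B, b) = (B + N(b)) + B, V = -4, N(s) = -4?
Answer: 53/7 ≈ 7.5714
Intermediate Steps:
W(B, b) = -4 + 2*B (W(B, b) = (B - 4) + B = (-4 + B) + B = -4 + 2*B)
A = -53/7 (A = -3/7 + (-115 - 1*(-65))/7 = -3/7 + (-115 + 65)/7 = -3/7 + (1/7)*(-50) = -3/7 - 50/7 = -53/7 ≈ -7.5714)
p(E) = -E/4 (p(E) = E/(-4) = E*(-1/4) = -E/4)
A*p(W(4, -5)) = -(-53)*(-4 + 2*4)/28 = -(-53)*(-4 + 8)/28 = -(-53)*4/28 = -53/7*(-1) = 53/7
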